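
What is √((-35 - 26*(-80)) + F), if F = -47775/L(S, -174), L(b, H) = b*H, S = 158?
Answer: √42970694755/4582 ≈ 45.241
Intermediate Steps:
L(b, H) = H*b
F = 15925/9164 (F = -47775/((-174*158)) = -47775/(-27492) = -47775*(-1/27492) = 15925/9164 ≈ 1.7378)
√((-35 - 26*(-80)) + F) = √((-35 - 26*(-80)) + 15925/9164) = √((-35 + 2080) + 15925/9164) = √(2045 + 15925/9164) = √(18756305/9164) = √42970694755/4582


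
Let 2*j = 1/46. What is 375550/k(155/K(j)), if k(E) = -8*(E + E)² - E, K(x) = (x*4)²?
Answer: -75110/43028368559 ≈ -1.7456e-6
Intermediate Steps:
j = 1/92 (j = (½)/46 = (½)*(1/46) = 1/92 ≈ 0.010870)
K(x) = 16*x² (K(x) = (4*x)² = 16*x²)
k(E) = -E - 32*E² (k(E) = -8*4*E² - E = -32*E² - E = -E - 32*E²)
375550/k(155/K(j)) = 375550/((-155/((16*(1/92)²))*(1 + 32*(155/((16*(1/92)²)))))) = 375550/((-155/((16*(1/8464)))*(1 + 32*(155/((16*(1/8464))))))) = 375550/((-155/(1/529)*(1 + 32*(155/(1/529))))) = 375550/((-155*529*(1 + 32*(155*529)))) = 375550/((-1*81995*(1 + 32*81995))) = 375550/((-1*81995*(1 + 2623840))) = 375550/((-1*81995*2623841)) = 375550/(-215141842795) = 375550*(-1/215141842795) = -75110/43028368559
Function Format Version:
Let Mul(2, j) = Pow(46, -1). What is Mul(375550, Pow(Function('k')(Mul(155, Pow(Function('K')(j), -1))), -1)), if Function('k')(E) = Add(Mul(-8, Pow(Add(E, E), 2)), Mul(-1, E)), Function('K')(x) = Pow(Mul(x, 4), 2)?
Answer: Rational(-75110, 43028368559) ≈ -1.7456e-6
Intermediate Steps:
j = Rational(1, 92) (j = Mul(Rational(1, 2), Pow(46, -1)) = Mul(Rational(1, 2), Rational(1, 46)) = Rational(1, 92) ≈ 0.010870)
Function('K')(x) = Mul(16, Pow(x, 2)) (Function('K')(x) = Pow(Mul(4, x), 2) = Mul(16, Pow(x, 2)))
Function('k')(E) = Add(Mul(-1, E), Mul(-32, Pow(E, 2))) (Function('k')(E) = Add(Mul(-8, Pow(Mul(2, E), 2)), Mul(-1, E)) = Add(Mul(-8, Mul(4, Pow(E, 2))), Mul(-1, E)) = Add(Mul(-32, Pow(E, 2)), Mul(-1, E)) = Add(Mul(-1, E), Mul(-32, Pow(E, 2))))
Mul(375550, Pow(Function('k')(Mul(155, Pow(Function('K')(j), -1))), -1)) = Mul(375550, Pow(Mul(-1, Mul(155, Pow(Mul(16, Pow(Rational(1, 92), 2)), -1)), Add(1, Mul(32, Mul(155, Pow(Mul(16, Pow(Rational(1, 92), 2)), -1))))), -1)) = Mul(375550, Pow(Mul(-1, Mul(155, Pow(Mul(16, Rational(1, 8464)), -1)), Add(1, Mul(32, Mul(155, Pow(Mul(16, Rational(1, 8464)), -1))))), -1)) = Mul(375550, Pow(Mul(-1, Mul(155, Pow(Rational(1, 529), -1)), Add(1, Mul(32, Mul(155, Pow(Rational(1, 529), -1))))), -1)) = Mul(375550, Pow(Mul(-1, Mul(155, 529), Add(1, Mul(32, Mul(155, 529)))), -1)) = Mul(375550, Pow(Mul(-1, 81995, Add(1, Mul(32, 81995))), -1)) = Mul(375550, Pow(Mul(-1, 81995, Add(1, 2623840)), -1)) = Mul(375550, Pow(Mul(-1, 81995, 2623841), -1)) = Mul(375550, Pow(-215141842795, -1)) = Mul(375550, Rational(-1, 215141842795)) = Rational(-75110, 43028368559)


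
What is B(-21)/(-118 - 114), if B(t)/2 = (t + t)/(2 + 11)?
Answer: 21/754 ≈ 0.027851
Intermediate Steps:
B(t) = 4*t/13 (B(t) = 2*((t + t)/(2 + 11)) = 2*((2*t)/13) = 2*((2*t)*(1/13)) = 2*(2*t/13) = 4*t/13)
B(-21)/(-118 - 114) = ((4/13)*(-21))/(-118 - 114) = -84/13/(-232) = -84/13*(-1/232) = 21/754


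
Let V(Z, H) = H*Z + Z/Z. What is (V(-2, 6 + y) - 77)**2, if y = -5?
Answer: 6084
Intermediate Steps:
V(Z, H) = 1 + H*Z (V(Z, H) = H*Z + 1 = 1 + H*Z)
(V(-2, 6 + y) - 77)**2 = ((1 + (6 - 5)*(-2)) - 77)**2 = ((1 + 1*(-2)) - 77)**2 = ((1 - 2) - 77)**2 = (-1 - 77)**2 = (-78)**2 = 6084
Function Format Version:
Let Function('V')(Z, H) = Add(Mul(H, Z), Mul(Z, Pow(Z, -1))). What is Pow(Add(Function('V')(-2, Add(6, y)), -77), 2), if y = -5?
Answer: 6084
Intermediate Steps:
Function('V')(Z, H) = Add(1, Mul(H, Z)) (Function('V')(Z, H) = Add(Mul(H, Z), 1) = Add(1, Mul(H, Z)))
Pow(Add(Function('V')(-2, Add(6, y)), -77), 2) = Pow(Add(Add(1, Mul(Add(6, -5), -2)), -77), 2) = Pow(Add(Add(1, Mul(1, -2)), -77), 2) = Pow(Add(Add(1, -2), -77), 2) = Pow(Add(-1, -77), 2) = Pow(-78, 2) = 6084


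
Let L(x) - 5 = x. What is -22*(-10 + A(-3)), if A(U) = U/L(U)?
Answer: 253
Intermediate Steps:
L(x) = 5 + x
A(U) = U/(5 + U)
-22*(-10 + A(-3)) = -22*(-10 - 3/(5 - 3)) = -22*(-10 - 3/2) = -22*(-23/2) = 253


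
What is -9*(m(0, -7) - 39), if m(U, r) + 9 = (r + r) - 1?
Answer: 567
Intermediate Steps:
m(U, r) = -10 + 2*r (m(U, r) = -9 + ((r + r) - 1) = -9 + (2*r - 1) = -9 + (-1 + 2*r) = -10 + 2*r)
-9*(m(0, -7) - 39) = -9*((-10 + 2*(-7)) - 39) = -9*((-10 - 14) - 39) = -9*(-24 - 39) = -9*(-63) = 567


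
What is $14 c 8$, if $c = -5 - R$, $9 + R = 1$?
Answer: $336$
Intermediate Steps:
$R = -8$ ($R = -9 + 1 = -8$)
$c = 3$ ($c = -5 - -8 = -5 + 8 = 3$)
$14 c 8 = 14 \cdot 3 \cdot 8 = 42 \cdot 8 = 336$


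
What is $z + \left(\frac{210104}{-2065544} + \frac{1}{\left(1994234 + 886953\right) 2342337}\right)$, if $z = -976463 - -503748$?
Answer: $- \frac{823691844067067618428709}{1742469917023307667} \approx -4.7272 \cdot 10^{5}$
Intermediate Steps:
$z = -472715$ ($z = -976463 + 503748 = -472715$)
$z + \left(\frac{210104}{-2065544} + \frac{1}{\left(1994234 + 886953\right) 2342337}\right) = -472715 + \left(\frac{210104}{-2065544} + \frac{1}{\left(1994234 + 886953\right) 2342337}\right) = -472715 + \left(210104 \left(- \frac{1}{2065544}\right) + \frac{1}{2881187} \cdot \frac{1}{2342337}\right) = -472715 + \left(- \frac{26263}{258193} + \frac{1}{2881187} \cdot \frac{1}{2342337}\right) = -472715 + \left(- \frac{26263}{258193} + \frac{1}{6748710914019}\right) = -472715 - \frac{177241394734622804}{1742469917023307667} = - \frac{823691844067067618428709}{1742469917023307667}$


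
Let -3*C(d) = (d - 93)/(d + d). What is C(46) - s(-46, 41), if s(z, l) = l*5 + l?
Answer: -67849/276 ≈ -245.83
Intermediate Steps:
s(z, l) = 6*l (s(z, l) = 5*l + l = 6*l)
C(d) = -(-93 + d)/(6*d) (C(d) = -(d - 93)/(3*(d + d)) = -(-93 + d)/(3*(2*d)) = -(-93 + d)*1/(2*d)/3 = -(-93 + d)/(6*d))
C(46) - s(-46, 41) = (1/6)*(93 - 1*46)/46 - 6*41 = (1/6)*(1/46)*(93 - 46) - 1*246 = (1/6)*(1/46)*47 - 246 = 47/276 - 246 = -67849/276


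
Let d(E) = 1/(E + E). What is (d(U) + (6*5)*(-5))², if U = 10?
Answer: 8994001/400 ≈ 22485.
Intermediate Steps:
d(E) = 1/(2*E)
(d(U) + (6*5)*(-5))² = ((½)/10 + (6*5)*(-5))² = ((½)*(⅒) + 30*(-5))² = (1/20 - 150)² = (-2999/20)² = 8994001/400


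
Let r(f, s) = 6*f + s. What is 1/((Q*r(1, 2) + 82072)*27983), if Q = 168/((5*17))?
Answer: 85/195250375112 ≈ 4.3534e-10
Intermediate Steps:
r(f, s) = s + 6*f
Q = 168/85 ≈ 1.9765
1/((Q*r(1, 2) + 82072)*27983) = 1/((168*(2 + 6*1)/85 + 82072)*27983) = (1/27983)/(168*(2 + 6)/85 + 82072) = (1/27983)/((168/85)*8 + 82072) = (1/27983)/(1344/85 + 82072) = (1/27983)/(6977464/85) = (85/6977464)*(1/27983) = 85/195250375112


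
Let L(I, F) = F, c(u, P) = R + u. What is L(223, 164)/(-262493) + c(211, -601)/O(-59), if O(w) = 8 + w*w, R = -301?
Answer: -8065522/305279359 ≈ -0.026420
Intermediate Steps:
O(w) = 8 + w²
c(u, P) = -301 + u
L(223, 164)/(-262493) + c(211, -601)/O(-59) = 164/(-262493) + (-301 + 211)/(8 + (-59)²) = 164*(-1/262493) - 90/(8 + 3481) = -164/262493 - 90/3489 = -164/262493 - 90*1/3489 = -164/262493 - 30/1163 = -8065522/305279359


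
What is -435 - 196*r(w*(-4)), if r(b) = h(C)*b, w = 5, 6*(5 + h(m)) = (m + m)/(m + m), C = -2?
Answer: -58145/3 ≈ -19382.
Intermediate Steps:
h(m) = -29/6 (h(m) = -5 + ((m + m)/(m + m))/6 = -5 + ((2*m)/((2*m)))/6 = -5 + ((2*m)*(1/(2*m)))/6 = -5 + (⅙)*1 = -5 + ⅙ = -29/6)
r(b) = -29*b/6
-435 - 196*r(w*(-4)) = -435 - (-2842)*5*(-4)/3 = -435 - (-2842)*(-20)/3 = -435 - 196*290/3 = -435 - 56840/3 = -58145/3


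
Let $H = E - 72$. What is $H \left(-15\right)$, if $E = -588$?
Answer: $9900$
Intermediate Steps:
$H = -660$ ($H = -588 - 72 = -660$)
$H \left(-15\right) = \left(-660\right) \left(-15\right) = 9900$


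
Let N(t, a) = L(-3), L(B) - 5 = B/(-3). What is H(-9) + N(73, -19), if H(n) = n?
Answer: -3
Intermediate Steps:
L(B) = 5 - B/3 (L(B) = 5 + B/(-3) = 5 + B*(-⅓) = 5 - B/3)
N(t, a) = 6 (N(t, a) = 5 - ⅓*(-3) = 5 + 1 = 6)
H(-9) + N(73, -19) = -9 + 6 = -3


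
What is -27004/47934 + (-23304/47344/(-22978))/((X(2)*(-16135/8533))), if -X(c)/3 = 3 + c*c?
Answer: -29624691975629497/52585963004601180 ≈ -0.56336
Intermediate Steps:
X(c) = -9 - 3*c**2 (X(c) = -3*(3 + c*c) = -3*(3 + c**2) = -9 - 3*c**2)
-27004/47934 + (-23304/47344/(-22978))/((X(2)*(-16135/8533))) = -27004/47934 + (-23304/47344/(-22978))/(((-9 - 3*2**2)*(-16135/8533))) = -27004*1/47934 + (-23304*1/47344*(-1/22978))/(((-9 - 3*4)*(-16135*1/8533))) = -13502/23967 + (-2913/5918*(-1/22978))/(((-9 - 12)*(-2305/1219))) = -13502/23967 + 2913/(135983804*((-21*(-2305/1219)))) = -13502/23967 + 2913/(135983804*(48405/1219)) = -13502/23967 + (2913/135983804)*(1219/48405) = -13502/23967 + 1183649/2194098677540 = -29624691975629497/52585963004601180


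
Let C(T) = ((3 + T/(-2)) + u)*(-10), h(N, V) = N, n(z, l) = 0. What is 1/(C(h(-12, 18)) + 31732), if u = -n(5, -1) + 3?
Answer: 1/31612 ≈ 3.1634e-5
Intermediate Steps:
u = 3 (u = -1*0 + 3 = 0 + 3 = 3)
C(T) = -60 + 5*T (C(T) = ((3 + T/(-2)) + 3)*(-10) = ((3 + T*(-1/2)) + 3)*(-10) = ((3 - T/2) + 3)*(-10) = (6 - T/2)*(-10) = -60 + 5*T)
1/(C(h(-12, 18)) + 31732) = 1/((-60 + 5*(-12)) + 31732) = 1/((-60 - 60) + 31732) = 1/(-120 + 31732) = 1/31612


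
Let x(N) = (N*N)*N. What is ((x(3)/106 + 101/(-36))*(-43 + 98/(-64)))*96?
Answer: 2311825/212 ≈ 10905.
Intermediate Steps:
x(N) = N**3 (x(N) = N**2*N = N**3)
((x(3)/106 + 101/(-36))*(-43 + 98/(-64)))*96 = ((3**3/106 + 101/(-36))*(-43 + 98/(-64)))*96 = ((27*(1/106) + 101*(-1/36))*(-43 + 98*(-1/64)))*96 = ((27/106 - 101/36)*(-43 - 49/32))*96 = -4867/1908*(-1425/32)*96 = (2311825/20352)*96 = 2311825/212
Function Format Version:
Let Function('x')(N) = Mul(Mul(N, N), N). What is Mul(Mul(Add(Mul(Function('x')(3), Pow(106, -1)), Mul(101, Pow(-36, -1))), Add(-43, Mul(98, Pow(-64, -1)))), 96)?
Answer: Rational(2311825, 212) ≈ 10905.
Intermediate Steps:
Function('x')(N) = Pow(N, 3) (Function('x')(N) = Mul(Pow(N, 2), N) = Pow(N, 3))
Mul(Mul(Add(Mul(Function('x')(3), Pow(106, -1)), Mul(101, Pow(-36, -1))), Add(-43, Mul(98, Pow(-64, -1)))), 96) = Mul(Mul(Add(Mul(Pow(3, 3), Pow(106, -1)), Mul(101, Pow(-36, -1))), Add(-43, Mul(98, Pow(-64, -1)))), 96) = Mul(Mul(Add(Mul(27, Rational(1, 106)), Mul(101, Rational(-1, 36))), Add(-43, Mul(98, Rational(-1, 64)))), 96) = Mul(Mul(Add(Rational(27, 106), Rational(-101, 36)), Add(-43, Rational(-49, 32))), 96) = Mul(Mul(Rational(-4867, 1908), Rational(-1425, 32)), 96) = Mul(Rational(2311825, 20352), 96) = Rational(2311825, 212)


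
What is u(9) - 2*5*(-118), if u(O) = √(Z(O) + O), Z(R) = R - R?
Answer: 1183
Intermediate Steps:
Z(R) = 0
u(O) = √O (u(O) = √(0 + O) = √O)
u(9) - 2*5*(-118) = √9 - 2*5*(-118) = 3 - 10*(-118) = 3 + 1180 = 1183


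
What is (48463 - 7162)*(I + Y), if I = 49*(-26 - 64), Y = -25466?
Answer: -1233908676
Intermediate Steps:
I = -4410 (I = 49*(-90) = -4410)
(48463 - 7162)*(I + Y) = (48463 - 7162)*(-4410 - 25466) = 41301*(-29876) = -1233908676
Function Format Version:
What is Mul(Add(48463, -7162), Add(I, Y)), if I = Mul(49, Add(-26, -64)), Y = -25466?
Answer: -1233908676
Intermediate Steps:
I = -4410 (I = Mul(49, -90) = -4410)
Mul(Add(48463, -7162), Add(I, Y)) = Mul(Add(48463, -7162), Add(-4410, -25466)) = Mul(41301, -29876) = -1233908676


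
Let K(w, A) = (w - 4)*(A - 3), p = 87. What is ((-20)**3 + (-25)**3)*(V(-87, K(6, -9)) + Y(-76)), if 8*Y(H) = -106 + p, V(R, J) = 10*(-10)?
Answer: 19348875/8 ≈ 2.4186e+6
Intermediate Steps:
K(w, A) = (-4 + w)*(-3 + A)
V(R, J) = -100
Y(H) = -19/8 (Y(H) = (-106 + 87)/8 = (1/8)*(-19) = -19/8)
((-20)**3 + (-25)**3)*(V(-87, K(6, -9)) + Y(-76)) = ((-20)**3 + (-25)**3)*(-100 - 19/8) = (-8000 - 15625)*(-819/8) = -23625*(-819/8) = 19348875/8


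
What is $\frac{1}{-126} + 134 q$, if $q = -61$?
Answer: $- \frac{1029925}{126} \approx -8174.0$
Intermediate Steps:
$\frac{1}{-126} + 134 q = \frac{1}{-126} + 134 \left(-61\right) = - \frac{1}{126} - 8174 = - \frac{1029925}{126}$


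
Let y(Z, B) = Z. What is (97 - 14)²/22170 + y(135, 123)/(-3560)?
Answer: 2153189/7892520 ≈ 0.27281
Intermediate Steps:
(97 - 14)²/22170 + y(135, 123)/(-3560) = (97 - 14)²/22170 + 135/(-3560) = 83²*(1/22170) + 135*(-1/3560) = 6889*(1/22170) - 27/712 = 6889/22170 - 27/712 = 2153189/7892520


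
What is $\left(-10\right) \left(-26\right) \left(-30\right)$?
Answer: $-7800$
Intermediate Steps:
$\left(-10\right) \left(-26\right) \left(-30\right) = 260 \left(-30\right) = -7800$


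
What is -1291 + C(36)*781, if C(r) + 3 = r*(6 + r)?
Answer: 1177238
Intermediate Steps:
C(r) = -3 + r*(6 + r)
-1291 + C(36)*781 = -1291 + (-3 + 36² + 6*36)*781 = -1291 + (-3 + 1296 + 216)*781 = -1291 + 1509*781 = -1291 + 1178529 = 1177238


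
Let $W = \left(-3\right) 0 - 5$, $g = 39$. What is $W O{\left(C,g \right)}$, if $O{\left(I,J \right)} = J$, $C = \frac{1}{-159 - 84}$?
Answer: $-195$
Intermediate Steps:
$C = - \frac{1}{243}$ ($C = \frac{1}{-243} = - \frac{1}{243} \approx -0.0041152$)
$W = -5$ ($W = 0 - 5 = -5$)
$W O{\left(C,g \right)} = \left(-5\right) 39 = -195$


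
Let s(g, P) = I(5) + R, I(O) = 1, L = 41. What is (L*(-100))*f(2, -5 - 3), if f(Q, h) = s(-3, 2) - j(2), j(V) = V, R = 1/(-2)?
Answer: 6150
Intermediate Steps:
R = -½ (R = 1*(-½) = -½ ≈ -0.50000)
s(g, P) = ½ (s(g, P) = 1 - ½ = ½)
f(Q, h) = -3/2 (f(Q, h) = ½ - 1*2 = ½ - 2 = -3/2)
(L*(-100))*f(2, -5 - 3) = (41*(-100))*(-3/2) = -4100*(-3/2) = 6150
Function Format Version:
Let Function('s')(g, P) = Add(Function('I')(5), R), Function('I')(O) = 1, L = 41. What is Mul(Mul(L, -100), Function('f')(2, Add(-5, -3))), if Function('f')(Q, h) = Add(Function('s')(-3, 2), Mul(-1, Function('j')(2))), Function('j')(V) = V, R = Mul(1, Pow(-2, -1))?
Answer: 6150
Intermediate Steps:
R = Rational(-1, 2) (R = Mul(1, Rational(-1, 2)) = Rational(-1, 2) ≈ -0.50000)
Function('s')(g, P) = Rational(1, 2) (Function('s')(g, P) = Add(1, Rational(-1, 2)) = Rational(1, 2))
Function('f')(Q, h) = Rational(-3, 2) (Function('f')(Q, h) = Add(Rational(1, 2), Mul(-1, 2)) = Add(Rational(1, 2), -2) = Rational(-3, 2))
Mul(Mul(L, -100), Function('f')(2, Add(-5, -3))) = Mul(Mul(41, -100), Rational(-3, 2)) = Mul(-4100, Rational(-3, 2)) = 6150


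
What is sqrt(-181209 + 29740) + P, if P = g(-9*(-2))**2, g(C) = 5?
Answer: 25 + I*sqrt(151469) ≈ 25.0 + 389.19*I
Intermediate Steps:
P = 25 (P = 5**2 = 25)
sqrt(-181209 + 29740) + P = sqrt(-181209 + 29740) + 25 = sqrt(-151469) + 25 = I*sqrt(151469) + 25 = 25 + I*sqrt(151469)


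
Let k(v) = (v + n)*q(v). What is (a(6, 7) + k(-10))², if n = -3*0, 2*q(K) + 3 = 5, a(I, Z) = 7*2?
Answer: 16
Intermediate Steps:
a(I, Z) = 14
q(K) = 1 (q(K) = -3/2 + (½)*5 = -3/2 + 5/2 = 1)
n = 0
k(v) = v (k(v) = (v + 0)*1 = v*1 = v)
(a(6, 7) + k(-10))² = (14 - 10)² = 4² = 16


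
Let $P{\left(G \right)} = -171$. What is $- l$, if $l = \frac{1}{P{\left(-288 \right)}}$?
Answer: $\frac{1}{171} \approx 0.005848$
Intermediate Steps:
$l = - \frac{1}{171}$ ($l = \frac{1}{-171} = - \frac{1}{171} \approx -0.005848$)
$- l = \left(-1\right) \left(- \frac{1}{171}\right) = \frac{1}{171}$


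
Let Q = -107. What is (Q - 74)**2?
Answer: 32761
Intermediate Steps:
(Q - 74)**2 = (-107 - 74)**2 = (-181)**2 = 32761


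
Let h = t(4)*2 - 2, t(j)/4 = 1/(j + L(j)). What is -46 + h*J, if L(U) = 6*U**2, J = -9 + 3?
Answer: -862/25 ≈ -34.480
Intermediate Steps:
J = -6
t(j) = 4/(j + 6*j**2)
h = -48/25 (h = (4/(4*(1 + 6*4)))*2 - 2 = (4*(1/4)/(1 + 24))*2 - 2 = (4*(1/4)/25)*2 - 2 = (4*(1/4)*(1/25))*2 - 2 = (1/25)*2 - 2 = 2/25 - 2 = -48/25 ≈ -1.9200)
-46 + h*J = -46 - 48/25*(-6) = -46 + 288/25 = -862/25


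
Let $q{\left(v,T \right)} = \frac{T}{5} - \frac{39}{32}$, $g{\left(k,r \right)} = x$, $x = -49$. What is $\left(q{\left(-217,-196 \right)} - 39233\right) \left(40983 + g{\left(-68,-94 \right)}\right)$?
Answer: $- \frac{128609449849}{80} \approx -1.6076 \cdot 10^{9}$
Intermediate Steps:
$g{\left(k,r \right)} = -49$
$q{\left(v,T \right)} = - \frac{39}{32} + \frac{T}{5}$ ($q{\left(v,T \right)} = T \frac{1}{5} - \frac{39}{32} = \frac{T}{5} - \frac{39}{32} = - \frac{39}{32} + \frac{T}{5}$)
$\left(q{\left(-217,-196 \right)} - 39233\right) \left(40983 + g{\left(-68,-94 \right)}\right) = \left(\left(- \frac{39}{32} + \frac{1}{5} \left(-196\right)\right) - 39233\right) \left(40983 - 49\right) = \left(\left(- \frac{39}{32} - \frac{196}{5}\right) - 39233\right) 40934 = \left(- \frac{6467}{160} - 39233\right) 40934 = \left(- \frac{6283747}{160}\right) 40934 = - \frac{128609449849}{80}$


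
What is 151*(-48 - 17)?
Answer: -9815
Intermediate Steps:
151*(-48 - 17) = 151*(-65) = -9815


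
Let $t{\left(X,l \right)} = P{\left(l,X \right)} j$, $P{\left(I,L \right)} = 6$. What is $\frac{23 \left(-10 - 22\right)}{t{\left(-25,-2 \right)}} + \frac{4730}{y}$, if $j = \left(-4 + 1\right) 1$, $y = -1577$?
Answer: $\frac{537766}{14193} \approx 37.89$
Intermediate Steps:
$j = -3$ ($j = \left(-3\right) 1 = -3$)
$t{\left(X,l \right)} = -18$ ($t{\left(X,l \right)} = 6 \left(-3\right) = -18$)
$\frac{23 \left(-10 - 22\right)}{t{\left(-25,-2 \right)}} + \frac{4730}{y} = \frac{23 \left(-10 - 22\right)}{-18} + \frac{4730}{-1577} = 23 \left(-32\right) \left(- \frac{1}{18}\right) + 4730 \left(- \frac{1}{1577}\right) = \left(-736\right) \left(- \frac{1}{18}\right) - \frac{4730}{1577} = \frac{368}{9} - \frac{4730}{1577} = \frac{537766}{14193}$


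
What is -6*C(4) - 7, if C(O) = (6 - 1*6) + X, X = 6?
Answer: -43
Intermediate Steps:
C(O) = 6 (C(O) = (6 - 1*6) + 6 = (6 - 6) + 6 = 0 + 6 = 6)
-6*C(4) - 7 = -6*6 - 7 = -36 - 7 = -43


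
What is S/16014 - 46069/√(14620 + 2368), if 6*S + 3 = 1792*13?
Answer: 23293/96084 - 46069*√4247/8494 ≈ -353.22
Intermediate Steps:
S = 23293/6 (S = -½ + (1792*13)/6 = -½ + (⅙)*23296 = -½ + 11648/3 = 23293/6 ≈ 3882.2)
S/16014 - 46069/√(14620 + 2368) = (23293/6)/16014 - 46069/√(14620 + 2368) = (23293/6)*(1/16014) - 46069*√4247/8494 = 23293/96084 - 46069*√4247/8494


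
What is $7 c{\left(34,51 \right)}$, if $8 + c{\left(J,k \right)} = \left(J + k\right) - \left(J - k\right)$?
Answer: $658$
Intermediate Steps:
$c{\left(J,k \right)} = -8 + 2 k$ ($c{\left(J,k \right)} = -8 + \left(\left(J + k\right) - \left(J - k\right)\right) = -8 + 2 k$)
$7 c{\left(34,51 \right)} = 7 \left(-8 + 2 \cdot 51\right) = 7 \left(-8 + 102\right) = 7 \cdot 94 = 658$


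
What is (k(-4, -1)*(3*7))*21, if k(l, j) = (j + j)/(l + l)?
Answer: 441/4 ≈ 110.25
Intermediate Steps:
k(l, j) = j/l (k(l, j) = (2*j)/((2*l)) = (2*j)*(1/(2*l)) = j/l)
(k(-4, -1)*(3*7))*21 = ((-1/(-4))*(3*7))*21 = (-1*(-¼)*21)*21 = ((¼)*21)*21 = (21/4)*21 = 441/4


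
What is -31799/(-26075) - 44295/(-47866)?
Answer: 382440437/178300850 ≈ 2.1449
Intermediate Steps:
-31799/(-26075) - 44295/(-47866) = -31799*(-1/26075) - 44295*(-1/47866) = 31799/26075 + 44295/47866 = 382440437/178300850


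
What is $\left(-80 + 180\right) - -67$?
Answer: $167$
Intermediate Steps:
$\left(-80 + 180\right) - -67 = 100 + 67 = 167$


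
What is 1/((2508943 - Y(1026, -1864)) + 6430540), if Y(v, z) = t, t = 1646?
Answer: 1/8937837 ≈ 1.1188e-7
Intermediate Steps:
Y(v, z) = 1646
1/((2508943 - Y(1026, -1864)) + 6430540) = 1/((2508943 - 1*1646) + 6430540) = 1/((2508943 - 1646) + 6430540) = 1/(2507297 + 6430540) = 1/8937837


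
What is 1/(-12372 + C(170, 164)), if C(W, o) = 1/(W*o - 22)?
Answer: -27858/344659175 ≈ -8.0828e-5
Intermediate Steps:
C(W, o) = 1/(-22 + W*o)
1/(-12372 + C(170, 164)) = 1/(-12372 + 1/(-22 + 170*164)) = 1/(-12372 + 1/(-22 + 27880)) = 1/(-12372 + 1/27858) = 1/(-344659175/27858) = -27858/344659175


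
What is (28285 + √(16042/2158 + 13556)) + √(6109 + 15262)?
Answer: 28285 + √21371 + 3*√10382055/83 ≈ 28548.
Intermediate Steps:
(28285 + √(16042/2158 + 13556)) + √(6109 + 15262) = (28285 + √(16042*(1/2158) + 13556)) + √21371 = (28285 + √(617/83 + 13556)) + √21371 = (28285 + √(1125765/83)) + √21371 = (28285 + 3*√10382055/83) + √21371 = 28285 + √21371 + 3*√10382055/83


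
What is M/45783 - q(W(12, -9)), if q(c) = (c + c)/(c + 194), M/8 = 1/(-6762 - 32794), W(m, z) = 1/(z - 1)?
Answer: 905492296/877878540693 ≈ 0.0010315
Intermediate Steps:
W(m, z) = 1/(-1 + z)
M = -2/9889 (M = 8/(-6762 - 32794) = 8/(-39556) = 8*(-1/39556) = -2/9889 ≈ -0.00020224)
q(c) = 2*c/(194 + c) (q(c) = (2*c)/(194 + c) = 2*c/(194 + c))
M/45783 - q(W(12, -9)) = -2/9889/45783 - 2/((-1 - 9)*(194 + 1/(-1 - 9))) = -2/9889*1/45783 - 2/((-10)*(194 + 1/(-10))) = -2/452748087 - 2*(-1)/(10*(194 - 1/10)) = -2/452748087 - 2*(-1)/(10*1939/10) = -2/452748087 - 2*(-1)*10/(10*1939) = -2/452748087 - 1*(-2/1939) = -2/452748087 + 2/1939 = 905492296/877878540693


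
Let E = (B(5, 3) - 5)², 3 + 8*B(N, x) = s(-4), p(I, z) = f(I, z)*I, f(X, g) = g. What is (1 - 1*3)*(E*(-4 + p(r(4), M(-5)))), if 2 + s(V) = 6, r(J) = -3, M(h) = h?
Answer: -16731/32 ≈ -522.84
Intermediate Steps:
s(V) = 4 (s(V) = -2 + 6 = 4)
p(I, z) = I*z (p(I, z) = z*I = I*z)
B(N, x) = ⅛ (B(N, x) = -3/8 + (⅛)*4 = -3/8 + ½ = ⅛)
E = 1521/64 (E = (⅛ - 5)² = (-39/8)² = 1521/64 ≈ 23.766)
(1 - 1*3)*(E*(-4 + p(r(4), M(-5)))) = (1 - 1*3)*(1521*(-4 - 3*(-5))/64) = (1 - 3)*(1521*(-4 + 15)/64) = -1521*11/32 = -2*16731/64 = -16731/32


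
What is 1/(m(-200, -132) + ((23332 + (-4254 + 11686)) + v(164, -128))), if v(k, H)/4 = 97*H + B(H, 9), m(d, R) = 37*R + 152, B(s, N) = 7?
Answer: -1/23604 ≈ -4.2366e-5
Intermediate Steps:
m(d, R) = 152 + 37*R
v(k, H) = 28 + 388*H (v(k, H) = 4*(97*H + 7) = 4*(7 + 97*H) = 28 + 388*H)
1/(m(-200, -132) + ((23332 + (-4254 + 11686)) + v(164, -128))) = 1/((152 + 37*(-132)) + ((23332 + (-4254 + 11686)) + (28 + 388*(-128)))) = 1/((152 - 4884) + ((23332 + 7432) + (28 - 49664))) = 1/(-4732 + (30764 - 49636)) = 1/(-4732 - 18872) = 1/(-23604) = -1/23604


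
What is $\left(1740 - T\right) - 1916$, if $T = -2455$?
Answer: $2279$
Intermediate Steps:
$\left(1740 - T\right) - 1916 = \left(1740 - -2455\right) - 1916 = \left(1740 + 2455\right) - 1916 = 4195 - 1916 = 2279$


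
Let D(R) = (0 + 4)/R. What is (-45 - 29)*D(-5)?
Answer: 296/5 ≈ 59.200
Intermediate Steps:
D(R) = 4/R
(-45 - 29)*D(-5) = (-45 - 29)*(4/(-5)) = -296*(-1)/5 = -74*(-⅘) = 296/5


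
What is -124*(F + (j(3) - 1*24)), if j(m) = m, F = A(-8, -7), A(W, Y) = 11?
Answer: 1240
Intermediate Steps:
F = 11
-124*(F + (j(3) - 1*24)) = -124*(11 + (3 - 1*24)) = -124*(11 + (3 - 24)) = -124*(11 - 21) = -124*(-10) = 1240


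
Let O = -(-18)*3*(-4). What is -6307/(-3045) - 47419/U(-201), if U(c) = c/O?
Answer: -1485102713/29145 ≈ -50956.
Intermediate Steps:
O = -216 (O = -6*(-9)*(-4) = 54*(-4) = -216)
U(c) = -c/216 (U(c) = c/(-216) = c*(-1/216) = -c/216)
-6307/(-3045) - 47419/U(-201) = -6307/(-3045) - 47419/((-1/216*(-201))) = -6307*(-1/3045) - 47419/67/72 = 901/435 - 47419*72/67 = 901/435 - 3414168/67 = -1485102713/29145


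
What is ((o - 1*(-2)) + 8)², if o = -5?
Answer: 25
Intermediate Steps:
((o - 1*(-2)) + 8)² = ((-5 - 1*(-2)) + 8)² = ((-5 + 2) + 8)² = (-3 + 8)² = 5² = 25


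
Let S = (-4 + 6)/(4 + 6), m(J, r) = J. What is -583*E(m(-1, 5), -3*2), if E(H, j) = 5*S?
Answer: -583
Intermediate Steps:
S = ⅕ (S = 2/10 = 2*(⅒) = ⅕ ≈ 0.20000)
E(H, j) = 1 (E(H, j) = 5*(⅕) = 1)
-583*E(m(-1, 5), -3*2) = -583*1 = -583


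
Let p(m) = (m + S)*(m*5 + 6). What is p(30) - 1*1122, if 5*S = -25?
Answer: 2778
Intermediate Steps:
S = -5 (S = (⅕)*(-25) = -5)
p(m) = (-5 + m)*(6 + 5*m) (p(m) = (m - 5)*(m*5 + 6) = (-5 + m)*(5*m + 6) = (-5 + m)*(6 + 5*m))
p(30) - 1*1122 = (-30 - 19*30 + 5*30²) - 1*1122 = (-30 - 570 + 5*900) - 1122 = (-30 - 570 + 4500) - 1122 = 3900 - 1122 = 2778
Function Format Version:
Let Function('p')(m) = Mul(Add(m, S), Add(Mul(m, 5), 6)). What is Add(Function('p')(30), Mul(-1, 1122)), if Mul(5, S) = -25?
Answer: 2778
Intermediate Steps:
S = -5 (S = Mul(Rational(1, 5), -25) = -5)
Function('p')(m) = Mul(Add(-5, m), Add(6, Mul(5, m))) (Function('p')(m) = Mul(Add(m, -5), Add(Mul(m, 5), 6)) = Mul(Add(-5, m), Add(Mul(5, m), 6)) = Mul(Add(-5, m), Add(6, Mul(5, m))))
Add(Function('p')(30), Mul(-1, 1122)) = Add(Add(-30, Mul(-19, 30), Mul(5, Pow(30, 2))), Mul(-1, 1122)) = Add(Add(-30, -570, Mul(5, 900)), -1122) = Add(Add(-30, -570, 4500), -1122) = Add(3900, -1122) = 2778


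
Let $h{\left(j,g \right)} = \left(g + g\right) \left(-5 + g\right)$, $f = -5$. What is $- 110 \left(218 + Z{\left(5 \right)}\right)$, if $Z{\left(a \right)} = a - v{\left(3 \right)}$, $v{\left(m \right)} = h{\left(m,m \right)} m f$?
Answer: $-4730$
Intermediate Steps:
$h{\left(j,g \right)} = 2 g \left(-5 + g\right)$
$v{\left(m \right)} = - 10 m^{2} \left(-5 + m\right)$ ($v{\left(m \right)} = 2 m \left(-5 + m\right) m \left(-5\right) = 2 m^{2} \left(-5 + m\right) \left(-5\right) = - 10 m^{2} \left(-5 + m\right)$)
$Z{\left(a \right)} = -180 + a$ ($Z{\left(a \right)} = a - 10 \cdot 3^{2} \left(5 - 3\right) = a - 10 \cdot 9 \left(5 - 3\right) = a - 10 \cdot 9 \cdot 2 = a - 180 = -180 + a$)
$- 110 \left(218 + Z{\left(5 \right)}\right) = - 110 \left(218 + \left(-180 + 5\right)\right) = - 110 \left(218 - 175\right) = \left(-110\right) 43 = -4730$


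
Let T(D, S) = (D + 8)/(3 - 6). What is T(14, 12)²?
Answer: 484/9 ≈ 53.778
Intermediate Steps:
T(D, S) = -8/3 - D/3 (T(D, S) = (8 + D)/(-3) = (8 + D)*(-⅓) = -8/3 - D/3)
T(14, 12)² = (-8/3 - ⅓*14)² = (-8/3 - 14/3)² = (-22/3)² = 484/9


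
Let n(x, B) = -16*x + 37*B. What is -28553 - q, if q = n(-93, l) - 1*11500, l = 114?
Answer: -22759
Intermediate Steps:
q = -5794 (q = (-16*(-93) + 37*114) - 1*11500 = (1488 + 4218) - 11500 = 5706 - 11500 = -5794)
-28553 - q = -28553 - 1*(-5794) = -28553 + 5794 = -22759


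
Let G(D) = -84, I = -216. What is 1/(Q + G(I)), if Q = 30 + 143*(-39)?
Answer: -1/5631 ≈ -0.00017759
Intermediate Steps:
Q = -5547 (Q = 30 - 5577 = -5547)
1/(Q + G(I)) = 1/(-5547 - 84) = 1/(-5631) = -1/5631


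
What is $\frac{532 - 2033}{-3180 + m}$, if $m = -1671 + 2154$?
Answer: $\frac{1501}{2697} \approx 0.55654$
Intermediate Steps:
$m = 483$
$\frac{532 - 2033}{-3180 + m} = \frac{532 - 2033}{-3180 + 483} = - \frac{1501}{-2697} = \left(-1501\right) \left(- \frac{1}{2697}\right) = \frac{1501}{2697}$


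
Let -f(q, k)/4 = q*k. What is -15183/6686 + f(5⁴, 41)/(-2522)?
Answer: 323511737/8431046 ≈ 38.371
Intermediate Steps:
f(q, k) = -4*k*q (f(q, k) = -4*q*k = -4*k*q)
-15183/6686 + f(5⁴, 41)/(-2522) = -15183/6686 - 4*41*5⁴/(-2522) = -15183*1/6686 - 4*41*625*(-1/2522) = -15183/6686 - 102500*(-1/2522) = -15183/6686 + 51250/1261 = 323511737/8431046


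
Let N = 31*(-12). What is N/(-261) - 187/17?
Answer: -833/87 ≈ -9.5747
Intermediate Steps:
N = -372
N/(-261) - 187/17 = -372/(-261) - 187/17 = -372*(-1/261) - 187*1/17 = 124/87 - 11 = -833/87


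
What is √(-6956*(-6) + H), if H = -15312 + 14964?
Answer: 2*√10347 ≈ 203.44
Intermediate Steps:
H = -348
√(-6956*(-6) + H) = √(-6956*(-6) - 348) = √(41736 - 348) = √41388 = 2*√10347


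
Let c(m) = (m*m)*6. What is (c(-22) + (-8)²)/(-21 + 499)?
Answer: 1484/239 ≈ 6.2092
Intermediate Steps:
c(m) = 6*m² (c(m) = m²*6 = 6*m²)
(c(-22) + (-8)²)/(-21 + 499) = (6*(-22)² + (-8)²)/(-21 + 499) = (6*484 + 64)/478 = (2904 + 64)*(1/478) = 2968*(1/478) = 1484/239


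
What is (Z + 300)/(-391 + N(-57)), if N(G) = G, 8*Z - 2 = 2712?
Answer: -2557/1792 ≈ -1.4269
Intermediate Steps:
Z = 1357/4 (Z = ¼ + (⅛)*2712 = ¼ + 339 = 1357/4 ≈ 339.25)
(Z + 300)/(-391 + N(-57)) = (1357/4 + 300)/(-391 - 57) = (2557/4)/(-448) = (2557/4)*(-1/448) = -2557/1792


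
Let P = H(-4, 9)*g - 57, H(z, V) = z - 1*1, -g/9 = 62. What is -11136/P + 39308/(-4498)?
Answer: -26253082/2048839 ≈ -12.814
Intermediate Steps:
g = -558 (g = -9*62 = -558)
H(z, V) = -1 + z (H(z, V) = z - 1 = -1 + z)
P = 2733 (P = (-1 - 4)*(-558) - 57 = -5*(-558) - 57 = 2790 - 57 = 2733)
-11136/P + 39308/(-4498) = -11136/2733 + 39308/(-4498) = -11136*1/2733 + 39308*(-1/4498) = -3712/911 - 19654/2249 = -26253082/2048839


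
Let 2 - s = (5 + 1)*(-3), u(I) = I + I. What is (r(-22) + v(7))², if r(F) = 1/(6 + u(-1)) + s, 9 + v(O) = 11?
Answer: 7921/16 ≈ 495.06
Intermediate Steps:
u(I) = 2*I
v(O) = 2 (v(O) = -9 + 11 = 2)
s = 20 (s = 2 - (5 + 1)*(-3) = 2 - 6*(-3) = 2 - 1*(-18) = 2 + 18 = 20)
r(F) = 81/4 (r(F) = 1/(6 + 2*(-1)) + 20 = 1/(6 - 2) + 20 = 1/4 + 20 = ¼ + 20 = 81/4)
(r(-22) + v(7))² = (81/4 + 2)² = (89/4)² = 7921/16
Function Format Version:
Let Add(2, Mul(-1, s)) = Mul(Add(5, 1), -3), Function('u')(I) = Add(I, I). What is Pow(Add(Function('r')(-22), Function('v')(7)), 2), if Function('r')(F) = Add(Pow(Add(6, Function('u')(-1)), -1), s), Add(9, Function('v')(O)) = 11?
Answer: Rational(7921, 16) ≈ 495.06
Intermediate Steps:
Function('u')(I) = Mul(2, I)
Function('v')(O) = 2 (Function('v')(O) = Add(-9, 11) = 2)
s = 20 (s = Add(2, Mul(-1, Mul(Add(5, 1), -3))) = Add(2, Mul(-1, Mul(6, -3))) = Add(2, Mul(-1, -18)) = Add(2, 18) = 20)
Function('r')(F) = Rational(81, 4) (Function('r')(F) = Add(Pow(Add(6, Mul(2, -1)), -1), 20) = Add(Pow(Add(6, -2), -1), 20) = Add(Pow(4, -1), 20) = Add(Rational(1, 4), 20) = Rational(81, 4))
Pow(Add(Function('r')(-22), Function('v')(7)), 2) = Pow(Add(Rational(81, 4), 2), 2) = Pow(Rational(89, 4), 2) = Rational(7921, 16)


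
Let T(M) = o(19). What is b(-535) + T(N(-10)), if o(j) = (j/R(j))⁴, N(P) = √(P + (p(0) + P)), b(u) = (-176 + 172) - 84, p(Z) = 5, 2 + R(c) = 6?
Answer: 107793/256 ≈ 421.07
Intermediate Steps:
R(c) = 4 (R(c) = -2 + 6 = 4)
b(u) = -88 (b(u) = -4 - 84 = -88)
N(P) = √(5 + 2*P) (N(P) = √(P + (5 + P)) = √(5 + 2*P))
o(j) = j⁴/256 (o(j) = (j/4)⁴ = j⁴/256)
T(M) = 130321/256 (T(M) = (1/256)*19⁴ = (1/256)*130321 = 130321/256)
b(-535) + T(N(-10)) = -88 + 130321/256 = 107793/256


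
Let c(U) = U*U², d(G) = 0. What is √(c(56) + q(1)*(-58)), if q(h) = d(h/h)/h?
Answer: 112*√14 ≈ 419.07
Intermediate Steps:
c(U) = U³
q(h) = 0 (q(h) = 0/h = 0)
√(c(56) + q(1)*(-58)) = √(56³ + 0*(-58)) = √(175616 + 0) = √175616 = 112*√14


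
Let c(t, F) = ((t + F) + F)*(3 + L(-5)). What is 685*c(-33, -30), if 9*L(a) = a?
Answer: -467170/3 ≈ -1.5572e+5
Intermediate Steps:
L(a) = a/9
c(t, F) = 22*t/9 + 44*F/9 (c(t, F) = ((t + F) + F)*(3 + (⅑)*(-5)) = ((F + t) + F)*(3 - 5/9) = (t + 2*F)*(22/9) = 22*t/9 + 44*F/9)
685*c(-33, -30) = 685*((22/9)*(-33) + (44/9)*(-30)) = 685*(-242/3 - 440/3) = 685*(-682/3) = -467170/3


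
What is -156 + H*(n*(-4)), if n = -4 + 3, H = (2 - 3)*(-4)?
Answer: -140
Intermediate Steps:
H = 4 (H = -1*(-4) = 4)
n = -1
-156 + H*(n*(-4)) = -156 + 4*(-1*(-4)) = -156 + 4*4 = -156 + 16 = -140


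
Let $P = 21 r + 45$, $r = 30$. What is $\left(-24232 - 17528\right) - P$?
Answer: $-42435$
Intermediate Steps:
$P = 675$ ($P = 21 \cdot 30 + 45 = 630 + 45 = 675$)
$\left(-24232 - 17528\right) - P = \left(-24232 - 17528\right) - 675 = -41760 - 675 = -42435$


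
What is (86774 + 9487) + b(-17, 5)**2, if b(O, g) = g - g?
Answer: 96261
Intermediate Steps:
b(O, g) = 0
(86774 + 9487) + b(-17, 5)**2 = (86774 + 9487) + 0**2 = 96261 + 0 = 96261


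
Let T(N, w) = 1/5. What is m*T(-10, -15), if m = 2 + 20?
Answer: 22/5 ≈ 4.4000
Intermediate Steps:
T(N, w) = ⅕
m = 22
m*T(-10, -15) = 22*(⅕) = 22/5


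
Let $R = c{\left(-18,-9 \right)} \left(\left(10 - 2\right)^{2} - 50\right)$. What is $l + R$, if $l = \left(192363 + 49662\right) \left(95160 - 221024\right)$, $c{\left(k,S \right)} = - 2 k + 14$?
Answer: $-30462233900$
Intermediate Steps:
$c{\left(k,S \right)} = 14 - 2 k$
$l = -30462234600$ ($l = 242025 \left(-125864\right) = -30462234600$)
$R = 700$ ($R = \left(14 - -36\right) \left(\left(10 - 2\right)^{2} - 50\right) = \left(14 + 36\right) \left(8^{2} - 50\right) = 50 \left(64 - 50\right) = 50 \cdot 14 = 700$)
$l + R = -30462234600 + 700 = -30462233900$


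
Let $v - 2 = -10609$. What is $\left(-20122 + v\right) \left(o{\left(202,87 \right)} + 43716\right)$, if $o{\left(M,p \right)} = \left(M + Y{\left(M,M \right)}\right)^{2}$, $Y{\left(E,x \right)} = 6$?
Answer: $-2672808420$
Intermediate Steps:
$v = -10607$ ($v = 2 - 10609 = -10607$)
$o{\left(M,p \right)} = \left(6 + M\right)^{2}$ ($o{\left(M,p \right)} = \left(M + 6\right)^{2} = \left(6 + M\right)^{2}$)
$\left(-20122 + v\right) \left(o{\left(202,87 \right)} + 43716\right) = \left(-20122 - 10607\right) \left(\left(6 + 202\right)^{2} + 43716\right) = - 30729 \left(208^{2} + 43716\right) = - 30729 \left(43264 + 43716\right) = \left(-30729\right) 86980 = -2672808420$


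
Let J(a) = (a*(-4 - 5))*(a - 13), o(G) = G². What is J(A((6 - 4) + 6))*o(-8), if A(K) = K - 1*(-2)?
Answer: 17280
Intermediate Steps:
A(K) = 2 + K (A(K) = K + 2 = 2 + K)
J(a) = -9*a*(-13 + a) (J(a) = (a*(-9))*(-13 + a) = (-9*a)*(-13 + a) = -9*a*(-13 + a))
J(A((6 - 4) + 6))*o(-8) = (9*(2 + ((6 - 4) + 6))*(13 - (2 + ((6 - 4) + 6))))*(-8)² = (9*(2 + (2 + 6))*(13 - (2 + (2 + 6))))*64 = (9*(2 + 8)*(13 - (2 + 8)))*64 = (9*10*(13 - 1*10))*64 = (9*10*(13 - 10))*64 = (9*10*3)*64 = 270*64 = 17280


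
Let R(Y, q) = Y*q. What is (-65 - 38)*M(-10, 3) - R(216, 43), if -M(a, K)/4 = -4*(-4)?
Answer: -2696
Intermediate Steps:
M(a, K) = -64 (M(a, K) = -(-16)*(-4) = -4*16 = -64)
(-65 - 38)*M(-10, 3) - R(216, 43) = (-65 - 38)*(-64) - 216*43 = -103*(-64) - 1*9288 = 6592 - 9288 = -2696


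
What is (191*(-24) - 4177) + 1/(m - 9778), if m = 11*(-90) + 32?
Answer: -94058097/10736 ≈ -8761.0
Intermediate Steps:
m = -958 (m = -990 + 32 = -958)
(191*(-24) - 4177) + 1/(m - 9778) = (191*(-24) - 4177) + 1/(-958 - 9778) = (-4584 - 4177) + 1/(-10736) = -8761 - 1/10736 = -94058097/10736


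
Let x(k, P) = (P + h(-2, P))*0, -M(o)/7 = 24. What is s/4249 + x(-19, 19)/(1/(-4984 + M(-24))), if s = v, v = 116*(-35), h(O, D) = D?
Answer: -580/607 ≈ -0.95552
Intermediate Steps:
M(o) = -168 (M(o) = -7*24 = -168)
x(k, P) = 0 (x(k, P) = (P + P)*0 = (2*P)*0 = 0)
v = -4060
s = -4060
s/4249 + x(-19, 19)/(1/(-4984 + M(-24))) = -4060/4249 + 0/(1/(-4984 - 168)) = -4060*1/4249 + 0/(1/(-5152)) = -580/607 + 0/(-1/5152) = -580/607 + 0*(-5152) = -580/607 + 0 = -580/607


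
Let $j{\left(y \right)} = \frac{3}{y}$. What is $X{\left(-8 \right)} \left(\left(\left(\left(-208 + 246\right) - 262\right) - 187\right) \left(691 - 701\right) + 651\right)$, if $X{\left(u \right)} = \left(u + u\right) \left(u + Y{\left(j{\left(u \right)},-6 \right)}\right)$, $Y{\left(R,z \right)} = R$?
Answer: $637974$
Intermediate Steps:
$X{\left(u \right)} = 2 u \left(u + \frac{3}{u}\right)$ ($X{\left(u \right)} = \left(u + u\right) \left(u + \frac{3}{u}\right) = 2 u \left(u + \frac{3}{u}\right)$)
$X{\left(-8 \right)} \left(\left(\left(\left(-208 + 246\right) - 262\right) - 187\right) \left(691 - 701\right) + 651\right) = \left(6 + 2 \left(-8\right)^{2}\right) \left(\left(\left(\left(-208 + 246\right) - 262\right) - 187\right) \left(691 - 701\right) + 651\right) = \left(6 + 2 \cdot 64\right) \left(\left(\left(38 - 262\right) - 187\right) \left(-10\right) + 651\right) = \left(6 + 128\right) \left(\left(-224 - 187\right) \left(-10\right) + 651\right) = 134 \left(\left(-411\right) \left(-10\right) + 651\right) = 134 \left(4110 + 651\right) = 134 \cdot 4761 = 637974$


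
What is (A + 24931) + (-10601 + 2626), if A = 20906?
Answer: 37862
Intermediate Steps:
(A + 24931) + (-10601 + 2626) = (20906 + 24931) + (-10601 + 2626) = 45837 - 7975 = 37862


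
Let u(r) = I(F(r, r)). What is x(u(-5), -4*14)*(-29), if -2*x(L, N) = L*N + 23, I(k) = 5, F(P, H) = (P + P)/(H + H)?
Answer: -7453/2 ≈ -3726.5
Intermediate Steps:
F(P, H) = P/H (F(P, H) = (2*P)/((2*H)) = (2*P)*(1/(2*H)) = P/H)
u(r) = 5
x(L, N) = -23/2 - L*N/2 (x(L, N) = -(L*N + 23)/2 = -(23 + L*N)/2 = -23/2 - L*N/2)
x(u(-5), -4*14)*(-29) = (-23/2 - ½*5*(-4*14))*(-29) = (-23/2 - ½*5*(-56))*(-29) = (-23/2 + 140)*(-29) = (257/2)*(-29) = -7453/2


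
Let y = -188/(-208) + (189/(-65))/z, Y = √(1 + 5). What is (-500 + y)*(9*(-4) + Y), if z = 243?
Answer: 1167913/65 - 1167913*√6/2340 ≈ 16745.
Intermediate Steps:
Y = √6 ≈ 2.4495
y = 2087/2340 (y = -188/(-208) + (189/(-65))/243 = -188*(-1/208) + (189*(-1/65))*(1/243) = 47/52 - 189/65*1/243 = 47/52 - 7/585 = 2087/2340 ≈ 0.89188)
(-500 + y)*(9*(-4) + Y) = (-500 + 2087/2340)*(9*(-4) + √6) = -1167913*(-36 + √6)/2340 = 1167913/65 - 1167913*√6/2340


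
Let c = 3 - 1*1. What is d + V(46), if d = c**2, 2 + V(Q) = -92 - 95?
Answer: -185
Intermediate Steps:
c = 2 (c = 3 - 1 = 2)
V(Q) = -189 (V(Q) = -2 + (-92 - 95) = -2 - 187 = -189)
d = 4 (d = 2**2 = 4)
d + V(46) = 4 - 189 = -185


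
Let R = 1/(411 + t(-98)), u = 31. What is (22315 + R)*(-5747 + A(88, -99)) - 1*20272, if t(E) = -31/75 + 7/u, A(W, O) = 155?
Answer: -119206854160928/955139 ≈ -1.2481e+8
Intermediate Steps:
t(E) = -436/2325 (t(E) = -31/75 + 7/31 = -436/2325)
R = 2325/955139 (R = 1/(411 - 436/2325) = 1/(955139/2325) = 2325/955139 ≈ 0.0024342)
(22315 + R)*(-5747 + A(88, -99)) - 1*20272 = (22315 + 2325/955139)*(-5747 + 155) - 1*20272 = (21313929110/955139)*(-5592) - 20272 = -119187491583120/955139 - 20272 = -119206854160928/955139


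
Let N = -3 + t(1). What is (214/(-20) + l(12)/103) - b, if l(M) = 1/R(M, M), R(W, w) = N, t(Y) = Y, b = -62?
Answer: 26417/515 ≈ 51.295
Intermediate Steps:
N = -2 (N = -3 + 1 = -2)
R(W, w) = -2
l(M) = -½ (l(M) = 1/(-2) = -½)
(214/(-20) + l(12)/103) - b = (214/(-20) - ½/103) - 1*(-62) = (214*(-1/20) - ½*1/103) + 62 = (-107/10 - 1/206) + 62 = -5513/515 + 62 = 26417/515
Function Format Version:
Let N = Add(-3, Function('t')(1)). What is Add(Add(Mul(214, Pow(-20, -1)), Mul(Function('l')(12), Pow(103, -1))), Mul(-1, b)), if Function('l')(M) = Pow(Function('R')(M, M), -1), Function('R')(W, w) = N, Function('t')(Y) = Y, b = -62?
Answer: Rational(26417, 515) ≈ 51.295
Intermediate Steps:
N = -2 (N = Add(-3, 1) = -2)
Function('R')(W, w) = -2
Function('l')(M) = Rational(-1, 2) (Function('l')(M) = Pow(-2, -1) = Rational(-1, 2))
Add(Add(Mul(214, Pow(-20, -1)), Mul(Function('l')(12), Pow(103, -1))), Mul(-1, b)) = Add(Add(Mul(214, Pow(-20, -1)), Mul(Rational(-1, 2), Pow(103, -1))), Mul(-1, -62)) = Add(Add(Mul(214, Rational(-1, 20)), Mul(Rational(-1, 2), Rational(1, 103))), 62) = Add(Add(Rational(-107, 10), Rational(-1, 206)), 62) = Add(Rational(-5513, 515), 62) = Rational(26417, 515)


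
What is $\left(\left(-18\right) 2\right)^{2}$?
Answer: $1296$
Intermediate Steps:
$\left(\left(-18\right) 2\right)^{2} = \left(-36\right)^{2} = 1296$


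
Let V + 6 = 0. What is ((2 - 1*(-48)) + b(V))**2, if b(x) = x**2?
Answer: 7396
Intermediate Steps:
V = -6 (V = -6 + 0 = -6)
((2 - 1*(-48)) + b(V))**2 = ((2 - 1*(-48)) + (-6)**2)**2 = ((2 + 48) + 36)**2 = (50 + 36)**2 = 86**2 = 7396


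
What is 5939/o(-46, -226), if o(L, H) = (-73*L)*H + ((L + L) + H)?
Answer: -5939/759226 ≈ -0.0078224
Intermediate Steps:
o(L, H) = H + 2*L - 73*H*L (o(L, H) = -73*H*L + (2*L + H) = -73*H*L + (H + 2*L) = H + 2*L - 73*H*L)
5939/o(-46, -226) = 5939/(-226 + 2*(-46) - 73*(-226)*(-46)) = 5939/(-226 - 92 - 758908) = 5939/(-759226) = 5939*(-1/759226) = -5939/759226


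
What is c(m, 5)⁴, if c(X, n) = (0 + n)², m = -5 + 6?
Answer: 390625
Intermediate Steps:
m = 1
c(X, n) = n²
c(m, 5)⁴ = (5²)⁴ = 25⁴ = 390625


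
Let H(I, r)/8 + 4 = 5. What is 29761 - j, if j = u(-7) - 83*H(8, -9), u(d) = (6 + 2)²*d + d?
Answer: 30880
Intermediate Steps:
H(I, r) = 8 (H(I, r) = -32 + 8*5 = -32 + 40 = 8)
u(d) = 65*d (u(d) = 8²*d + d = 64*d + d = 65*d)
j = -1119 (j = 65*(-7) - 83*8 = -455 - 664 = -1119)
29761 - j = 29761 - 1*(-1119) = 29761 + 1119 = 30880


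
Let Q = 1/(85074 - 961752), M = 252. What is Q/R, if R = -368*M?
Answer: 1/81299611008 ≈ 1.2300e-11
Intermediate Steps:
Q = -1/876678 (Q = 1/(-876678) = -1/876678 ≈ -1.1407e-6)
R = -92736 (R = -368*252 = -92736)
Q/R = -1/876678/(-92736) = -1/876678*(-1/92736) = 1/81299611008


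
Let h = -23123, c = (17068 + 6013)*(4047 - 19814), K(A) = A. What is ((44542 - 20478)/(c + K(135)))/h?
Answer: 64/22379988641 ≈ 2.8597e-9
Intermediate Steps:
c = -363918127 (c = 23081*(-15767) = -363918127)
((44542 - 20478)/(c + K(135)))/h = ((44542 - 20478)/(-363918127 + 135))/(-23123) = (24064/(-363917992))*(-1/23123) = (24064*(-1/363917992))*(-1/23123) = -64/967867*(-1/23123) = 64/22379988641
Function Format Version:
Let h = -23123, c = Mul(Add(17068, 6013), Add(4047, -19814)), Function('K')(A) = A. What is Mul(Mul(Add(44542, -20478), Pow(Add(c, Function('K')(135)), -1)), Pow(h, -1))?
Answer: Rational(64, 22379988641) ≈ 2.8597e-9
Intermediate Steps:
c = -363918127 (c = Mul(23081, -15767) = -363918127)
Mul(Mul(Add(44542, -20478), Pow(Add(c, Function('K')(135)), -1)), Pow(h, -1)) = Mul(Mul(Add(44542, -20478), Pow(Add(-363918127, 135), -1)), Pow(-23123, -1)) = Mul(Mul(24064, Pow(-363917992, -1)), Rational(-1, 23123)) = Mul(Mul(24064, Rational(-1, 363917992)), Rational(-1, 23123)) = Mul(Rational(-64, 967867), Rational(-1, 23123)) = Rational(64, 22379988641)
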